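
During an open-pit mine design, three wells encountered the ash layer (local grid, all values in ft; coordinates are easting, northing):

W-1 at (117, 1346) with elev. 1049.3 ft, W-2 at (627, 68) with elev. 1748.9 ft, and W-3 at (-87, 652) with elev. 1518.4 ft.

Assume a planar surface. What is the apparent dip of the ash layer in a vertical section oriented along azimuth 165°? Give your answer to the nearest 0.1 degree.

28.9°

Two edge vectors: W-1→W-2 = (510, -1278, 699.6), W-1→W-3 = (-204, -694, 469.1).
Normal n = (W-1→W-2) × (W-1→W-3) = (-113987.4, -381959.4, -614652).
So ∂z/∂easting = −n_x/n_z = −0.18545 and ∂z/∂northing = −n_y/n_z = −0.62142.
Unit vector along 165° is (sin 165°, cos 165°) = (0.2588, -0.9659).
Slope in that direction = a·(0.2588) + b·(-0.9659) = 0.55225.
Apparent dip = arctan|0.55225| = 28.9° (true dip is 33.0°, so apparent ≤ true as expected).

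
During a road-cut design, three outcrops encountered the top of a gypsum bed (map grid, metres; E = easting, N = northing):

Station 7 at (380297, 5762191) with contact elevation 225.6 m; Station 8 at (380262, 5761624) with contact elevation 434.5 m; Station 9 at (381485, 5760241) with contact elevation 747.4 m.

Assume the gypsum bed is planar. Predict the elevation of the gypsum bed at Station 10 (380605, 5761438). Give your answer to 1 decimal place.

Let the plane be z = a·E + b·N + c.
Station 8−Station 7: −35a − 567b = 208.9;  Station 9−Station 7: 1188a − 1950b = 521.8.
Solving gives a = −0.150293188, b = −0.359152978.
Then c = 225.6 − a·380297 − b·5762191 = 2126889.70.
At (380605, 5761438): z = −57202.3 − 2069237.6 + 2126889.70 = 449.8 m.

449.8 m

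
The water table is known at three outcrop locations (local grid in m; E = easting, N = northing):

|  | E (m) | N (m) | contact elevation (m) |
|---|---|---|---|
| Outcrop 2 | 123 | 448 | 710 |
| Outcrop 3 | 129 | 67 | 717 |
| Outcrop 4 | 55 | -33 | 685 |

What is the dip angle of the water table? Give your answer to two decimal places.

Two edge vectors: Outcrop 2→Outcrop 3 = (6, -381, 7), Outcrop 2→Outcrop 4 = (-68, -481, -25).
Normal n = (Outcrop 2→Outcrop 3) × (Outcrop 2→Outcrop 4) = (12892, -326, -28794).
So ∂z/∂E = −n_x/n_z = 0.44773 and ∂z/∂N = −n_y/n_z = −0.01132.
Gradient magnitude |∇z| = √(a² + b²) = √(0.20046 + 0.00013) = 0.44788.
True dip = arctan(0.44788) = 24.13°, dipping toward W (azimuth ≈ 271°).

24.13°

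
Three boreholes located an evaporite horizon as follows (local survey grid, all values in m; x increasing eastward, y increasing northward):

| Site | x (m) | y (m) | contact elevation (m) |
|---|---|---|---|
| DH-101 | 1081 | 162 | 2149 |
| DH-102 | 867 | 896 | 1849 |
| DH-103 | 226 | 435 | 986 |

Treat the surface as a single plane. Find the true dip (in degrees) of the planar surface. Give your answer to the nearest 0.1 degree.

Two edge vectors: DH-101→DH-102 = (-214, 734, -300), DH-101→DH-103 = (-855, 273, -1163).
Normal n = (DH-101→DH-102) × (DH-101→DH-103) = (-771742, 7618, 569148).
So ∂z/∂x = −n_x/n_z = 1.35596 and ∂z/∂y = −n_y/n_z = −0.01338.
Gradient magnitude |∇z| = √(a² + b²) = √(1.83863 + 0.00018) = 1.35603.
True dip = arctan(1.35603) = 53.6°, dipping toward W (azimuth ≈ 271°).

53.6°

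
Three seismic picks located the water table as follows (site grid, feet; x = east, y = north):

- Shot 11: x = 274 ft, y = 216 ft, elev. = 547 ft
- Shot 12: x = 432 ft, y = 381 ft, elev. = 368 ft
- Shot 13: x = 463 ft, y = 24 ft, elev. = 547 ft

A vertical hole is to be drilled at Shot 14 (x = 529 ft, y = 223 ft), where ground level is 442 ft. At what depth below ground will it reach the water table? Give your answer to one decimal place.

Two edge vectors: Shot 11→Shot 12 = (158, 165, -179), Shot 11→Shot 13 = (189, -192, 0).
Normal n = (Shot 11→Shot 12) × (Shot 11→Shot 13) = (-34368, -33831, -61521).
So ∂z/∂x = −n_x/n_z = −0.55864 and ∂z/∂y = −n_y/n_z = −0.54991.
Intercept c from Shot 11: 547 + 153.07 + 118.78 = 818.85.
At (529, 223): z_contact = −295.52 − 122.63 + 818.85 = 400.70 ft.
Depth below ground = 442 − 400.70 = 41.3 ft.

41.3 ft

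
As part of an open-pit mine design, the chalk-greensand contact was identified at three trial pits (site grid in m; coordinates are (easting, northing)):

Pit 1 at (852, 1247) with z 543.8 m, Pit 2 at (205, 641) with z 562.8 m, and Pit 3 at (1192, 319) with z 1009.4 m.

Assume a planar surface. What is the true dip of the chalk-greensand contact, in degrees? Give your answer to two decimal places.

Two edge vectors: Pit 1→Pit 2 = (-647, -606, 19), Pit 1→Pit 3 = (340, -928, 465.6).
Normal n = (Pit 1→Pit 2) × (Pit 1→Pit 3) = (-264521.6, 307703.2, 806456).
So ∂z/∂E = −n_x/n_z = 0.32800 and ∂z/∂N = −n_y/n_z = −0.38155.
Gradient magnitude |∇z| = √(a² + b²) = √(0.10759 + 0.14558) = 0.50316.
True dip = arctan(0.50316) = 26.71°, dipping toward NW (azimuth ≈ 319°).

26.71°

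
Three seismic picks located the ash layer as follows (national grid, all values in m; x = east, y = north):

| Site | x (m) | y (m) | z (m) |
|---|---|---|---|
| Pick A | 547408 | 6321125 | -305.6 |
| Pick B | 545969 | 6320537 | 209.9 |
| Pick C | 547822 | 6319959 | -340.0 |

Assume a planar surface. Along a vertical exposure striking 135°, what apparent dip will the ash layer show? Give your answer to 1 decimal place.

9.6°

Let the plane be z = a·x + b·y + c.
Pick B−Pick A: −1439a − 588b = 515.5;  Pick C−Pick A: 414a − 1166b = −34.4.
Solving gives a = −0.32337, b = −0.08531.
Unit vector along 135° is (sin 135°, cos 135°) = (0.7071, -0.7071).
Slope in that direction = a·(0.7071) + b·(-0.7071) = −0.16833.
Apparent dip = arctan|0.16833| = 9.6° (true dip is 18.5°, so apparent ≤ true as expected).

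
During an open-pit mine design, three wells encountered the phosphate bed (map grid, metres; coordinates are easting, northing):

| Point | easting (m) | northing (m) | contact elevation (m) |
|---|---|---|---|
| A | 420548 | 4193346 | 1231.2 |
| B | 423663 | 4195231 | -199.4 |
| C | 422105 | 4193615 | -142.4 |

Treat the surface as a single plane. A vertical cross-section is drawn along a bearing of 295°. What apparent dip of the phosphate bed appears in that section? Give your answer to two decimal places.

53.80°

Two edge vectors: A→B = (3115, 1885, -1430.6), A→C = (1557, 269, -1373.6).
Normal n = (A→B) × (A→C) = (-2204404.6, 2051319.8, -2097010).
So ∂z/∂easting = −n_x/n_z = −1.05121 and ∂z/∂northing = −n_y/n_z = 0.97821.
Unit vector along 295° is (sin 295°, cos 295°) = (-0.9063, 0.4226).
Slope in that direction = a·(-0.9063) + b·(0.4226) = 1.36613.
Apparent dip = arctan|1.36613| = 53.80° (true dip is 55.1°, so apparent ≤ true as expected).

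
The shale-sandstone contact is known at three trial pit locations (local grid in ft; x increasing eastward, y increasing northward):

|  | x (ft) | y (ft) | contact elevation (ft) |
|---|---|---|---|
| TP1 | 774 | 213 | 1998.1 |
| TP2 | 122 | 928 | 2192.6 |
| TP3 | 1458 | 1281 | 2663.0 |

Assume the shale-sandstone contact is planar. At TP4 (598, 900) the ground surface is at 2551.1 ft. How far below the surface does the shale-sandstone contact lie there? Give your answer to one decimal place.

264.4 ft

Two edge vectors: TP1→TP2 = (-652, 715, 194.5), TP1→TP3 = (684, 1068, 664.9).
Normal n = (TP1→TP2) × (TP1→TP3) = (267677.5, 566552.8, -1185396).
So ∂z/∂x = −n_x/n_z = 0.225813 and ∂z/∂y = −n_y/n_z = 0.477944.
Intercept c from TP1: 1998.1 − 174.78 − 101.80 = 1721.52.
At (598, 900): z_contact = 135.04 + 430.15 + 1721.52 = 2286.70 ft.
Depth below ground = 2551.1 − 2286.70 = 264.4 ft.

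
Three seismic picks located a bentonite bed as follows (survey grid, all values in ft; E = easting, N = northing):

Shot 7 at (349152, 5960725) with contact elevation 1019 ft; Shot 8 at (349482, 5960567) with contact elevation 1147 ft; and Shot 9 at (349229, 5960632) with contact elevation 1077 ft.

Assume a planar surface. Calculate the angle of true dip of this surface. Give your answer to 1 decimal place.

Let the plane be z = a·E + b·N + c.
Shot 8−Shot 7: 330a − 158b = 128;  Shot 9−Shot 7: 77a − 93b = 58.
Solving gives a = 0.14792, b = −0.50119.
Gradient magnitude |∇z| = √(a² + b²) = √(0.02188 + 0.25119) = 0.52256.
True dip = arctan(0.52256) = 27.6°, dipping toward NNW (azimuth ≈ 344°).

27.6°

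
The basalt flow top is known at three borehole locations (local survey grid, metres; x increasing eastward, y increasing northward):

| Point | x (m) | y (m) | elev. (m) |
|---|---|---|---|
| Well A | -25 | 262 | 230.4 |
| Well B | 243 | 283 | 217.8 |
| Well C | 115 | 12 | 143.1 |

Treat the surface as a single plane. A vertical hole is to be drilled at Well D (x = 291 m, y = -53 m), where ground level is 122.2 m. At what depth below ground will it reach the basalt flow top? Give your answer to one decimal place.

11.7 m

Two edge vectors: Well A→Well B = (268, 21, -12.6), Well A→Well C = (140, -250, -87.3).
Normal n = (Well A→Well B) × (Well A→Well C) = (-4983.3, 21632.4, -69940).
So ∂z/∂x = −n_x/n_z = −0.07125 and ∂z/∂y = −n_y/n_z = 0.30930.
Intercept c from Well A: 230.4 − 1.78 − 81.04 = 147.58.
At (291, -53): z_contact = −20.73 − 16.39 + 147.58 = 110.46 m.
Depth below ground = 122.2 − 110.46 = 11.7 m.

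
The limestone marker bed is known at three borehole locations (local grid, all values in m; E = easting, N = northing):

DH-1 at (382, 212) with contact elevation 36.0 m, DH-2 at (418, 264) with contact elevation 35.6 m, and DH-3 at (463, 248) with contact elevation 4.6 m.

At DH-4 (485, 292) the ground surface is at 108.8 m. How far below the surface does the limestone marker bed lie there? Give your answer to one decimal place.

99.8 m

Two edge vectors: DH-1→DH-2 = (36, 52, -0.4), DH-1→DH-3 = (81, 36, -31.4).
Normal n = (DH-1→DH-2) × (DH-1→DH-3) = (-1618.4, 1098, -2916).
So ∂z/∂E = −n_x/n_z = −0.55501 and ∂z/∂N = −n_y/n_z = 0.37654.
Intercept c from DH-1: 36 + 212.01 − 79.83 = 168.19.
At (485, 292): z_contact = −269.18 + 109.95 + 168.19 = 8.96 m.
Depth below ground = 108.8 − 8.96 = 99.8 m.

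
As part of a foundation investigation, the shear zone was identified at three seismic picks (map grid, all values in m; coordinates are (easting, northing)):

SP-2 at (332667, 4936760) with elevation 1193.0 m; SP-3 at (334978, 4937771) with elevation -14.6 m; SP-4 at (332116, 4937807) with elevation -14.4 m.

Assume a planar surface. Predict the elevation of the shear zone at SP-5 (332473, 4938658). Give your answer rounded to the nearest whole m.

Let the plane be z = a·E + b·N + c.
SP-3−SP-2: 2311a + 1011b = −1207.6;  SP-4−SP-2: −551a + 1047b = −1207.4.
Solving gives a = −0.01467267, b = −1.16092134.
Then c = 1193 − a·332667 − b·4936760 = 5737264.13.
At (332473, 4938658): z = −4878.3 − 5733393.4 + 5737264.13 = -1007.6 m.

-1008 m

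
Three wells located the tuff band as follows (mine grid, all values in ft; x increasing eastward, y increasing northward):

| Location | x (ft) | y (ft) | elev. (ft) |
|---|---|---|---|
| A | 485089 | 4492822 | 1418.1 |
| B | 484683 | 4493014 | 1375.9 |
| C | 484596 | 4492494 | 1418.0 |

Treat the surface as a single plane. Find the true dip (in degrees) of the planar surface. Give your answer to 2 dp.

Let the plane be z = a·x + b·y + c.
B−A: −406a + 192b = −42.2;  C−A: −493a − 328b = −0.1.
Solving gives a = 0.06084, b = −0.09114.
Gradient magnitude |∇z| = √(a² + b²) = √(0.00370 + 0.00831) = 0.10958.
True dip = arctan(0.10958) = 6.25°, dipping toward NNW (azimuth ≈ 326°).

6.25°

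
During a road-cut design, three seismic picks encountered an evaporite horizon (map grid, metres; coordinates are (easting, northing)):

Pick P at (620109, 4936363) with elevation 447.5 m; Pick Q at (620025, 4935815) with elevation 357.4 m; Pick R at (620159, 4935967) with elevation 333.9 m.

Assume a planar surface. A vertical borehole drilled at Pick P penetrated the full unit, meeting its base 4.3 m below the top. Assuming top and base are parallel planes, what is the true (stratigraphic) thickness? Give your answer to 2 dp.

3.85 m

Two edge vectors: Pick P→Pick Q = (-84, -548, -90.1), Pick P→Pick R = (50, -396, -113.6).
Normal n = (Pick P→Pick Q) × (Pick P→Pick R) = (26573.2, -14047.4, 60664).
So ∂z/∂E = −n_x/n_z = −0.43804 and ∂z/∂N = −n_y/n_z = 0.23156.
|∇z| = √(a²+b²) = 0.49548, so dip δ = arctan(0.49548) = 26.36°.
True thickness = vertical thickness × cos δ = 4.3 × cos 26.36° = 3.85 m.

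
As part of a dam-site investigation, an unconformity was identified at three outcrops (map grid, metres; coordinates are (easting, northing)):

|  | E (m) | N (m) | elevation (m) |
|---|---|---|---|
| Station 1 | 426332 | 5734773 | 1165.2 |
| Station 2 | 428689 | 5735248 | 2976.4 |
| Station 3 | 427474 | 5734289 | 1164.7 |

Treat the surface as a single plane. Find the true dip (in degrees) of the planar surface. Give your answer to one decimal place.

53.2°

Let the plane be z = a·E + b·N + c.
Station 2−Station 1: 2357a + 475b = 1811.2;  Station 3−Station 1: 1142a − 484b = −0.5.
Solving gives a = 0.52065, b = 1.22952.
Gradient magnitude |∇z| = √(a² + b²) = √(0.27108 + 1.51171) = 1.33521.
True dip = arctan(1.33521) = 53.2°, dipping toward SSW (azimuth ≈ 203°).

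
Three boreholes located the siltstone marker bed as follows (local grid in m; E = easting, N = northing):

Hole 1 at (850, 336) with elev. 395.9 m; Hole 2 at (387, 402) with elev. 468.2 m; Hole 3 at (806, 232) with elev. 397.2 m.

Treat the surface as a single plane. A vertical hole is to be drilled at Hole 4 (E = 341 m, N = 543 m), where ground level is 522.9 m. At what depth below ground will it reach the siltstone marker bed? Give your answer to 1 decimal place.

40.7 m

Let the plane be z = a·E + b·N + c.
Hole 2−Hole 1: −463a + 66b = 72.3;  Hole 3−Hole 1: −44a − 104b = 1.3.
Solving gives a = −0.14895, b = 0.05052.
Then c = 395.9 − a·850 − b·336 = 505.54.
At (341, 543): z_contact = −50.79 + 27.43 + 505.54 = 482.18 m.
Depth below ground = 522.9 − 482.18 = 40.7 m.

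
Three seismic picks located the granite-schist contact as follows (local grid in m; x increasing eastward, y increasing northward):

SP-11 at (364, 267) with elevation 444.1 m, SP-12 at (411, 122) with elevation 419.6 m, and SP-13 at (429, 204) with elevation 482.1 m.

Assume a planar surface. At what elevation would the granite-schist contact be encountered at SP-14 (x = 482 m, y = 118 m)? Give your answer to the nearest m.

Let the plane be z = a·x + b·y + c.
SP-12−SP-11: 47a − 145b = −24.5;  SP-13−SP-11: 65a − 63b = 38.
Solving gives a = 1.09120, b = 0.52266.
Then c = 444.1 − a·364 − b·267 = −92.65.
At (482, 118): z = 526.0 + 61.7 − 92.65 = 495.0 m.

495 m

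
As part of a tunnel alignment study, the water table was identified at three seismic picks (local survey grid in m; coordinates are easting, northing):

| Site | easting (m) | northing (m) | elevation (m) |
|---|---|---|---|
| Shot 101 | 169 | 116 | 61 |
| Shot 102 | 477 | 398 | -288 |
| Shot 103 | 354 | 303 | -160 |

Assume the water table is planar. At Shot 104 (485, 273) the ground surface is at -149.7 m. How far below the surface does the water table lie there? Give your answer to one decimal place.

61.9 m

Two edge vectors: Shot 101→Shot 102 = (308, 282, -349), Shot 101→Shot 103 = (185, 187, -221).
Normal n = (Shot 101→Shot 102) × (Shot 101→Shot 103) = (2941, 3503, 5426).
So ∂z/∂easting = −n_x/n_z = −0.54202 and ∂z/∂northing = −n_y/n_z = −0.64560.
Intercept c from Shot 101: 61 + 91.60 + 74.89 = 227.49.
At (485, 273): z_contact = −262.88 − 176.25 + 227.49 = -211.64 m.
Depth below ground = -149.7 − (-211.64) = 61.9 m.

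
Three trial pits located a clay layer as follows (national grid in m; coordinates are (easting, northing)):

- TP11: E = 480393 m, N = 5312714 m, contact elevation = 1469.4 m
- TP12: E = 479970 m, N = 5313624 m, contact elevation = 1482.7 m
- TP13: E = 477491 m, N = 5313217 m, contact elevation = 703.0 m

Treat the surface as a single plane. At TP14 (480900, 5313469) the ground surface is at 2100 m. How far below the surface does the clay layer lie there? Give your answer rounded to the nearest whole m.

371 m

Two edge vectors: TP11→TP12 = (-423, 910, 13.3), TP11→TP13 = (-2902, 503, -766.4).
Normal n = (TP11→TP12) × (TP11→TP13) = (-704113.9, -362783.8, 2428051).
So ∂z/∂E = −n_x/n_z = 0.28999140 and ∂z/∂N = −n_y/n_z = 0.14941358.
Intercept c from TP11: 1469.4 − 139309.84 − 793791.64 = −931632.07.
At (480900, 5313469): z_contact = 139456.9 + 793904.4 − 931632.07 = 1729.2 m.
Depth below ground = 2100 − 1729.2 = 371 m.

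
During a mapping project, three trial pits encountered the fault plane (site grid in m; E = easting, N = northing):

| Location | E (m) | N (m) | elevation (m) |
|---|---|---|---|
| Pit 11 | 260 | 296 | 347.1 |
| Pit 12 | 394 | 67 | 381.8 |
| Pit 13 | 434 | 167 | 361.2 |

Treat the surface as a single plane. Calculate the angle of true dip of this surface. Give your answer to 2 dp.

Let the plane be z = a·E + b·N + c.
Pit 12−Pit 11: 134a − 229b = 34.7;  Pit 13−Pit 11: 174a − 129b = 14.1.
Solving gives a = −0.05529, b = −0.18388.
Gradient magnitude |∇z| = √(a² + b²) = √(0.00306 + 0.03381) = 0.19202.
True dip = arctan(0.19202) = 10.87°, dipping toward NNE (azimuth ≈ 017°).

10.87°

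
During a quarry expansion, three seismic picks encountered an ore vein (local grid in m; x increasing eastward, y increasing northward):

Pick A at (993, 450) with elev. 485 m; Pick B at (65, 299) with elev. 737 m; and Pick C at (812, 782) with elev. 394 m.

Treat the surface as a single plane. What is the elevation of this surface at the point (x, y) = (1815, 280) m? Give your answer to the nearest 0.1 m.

379.6 m

Let the plane be z = a·x + b·y + c.
Pick B−Pick A: −928a − 151b = 252;  Pick C−Pick A: −181a + 332b = −91.
Solving gives a = −0.208460, b = −0.387745.
Then c = 485 − a·993 − b·450 = 866.49.
At (1815, 280): z = −378.4 − 108.6 + 866.49 = 379.6 m.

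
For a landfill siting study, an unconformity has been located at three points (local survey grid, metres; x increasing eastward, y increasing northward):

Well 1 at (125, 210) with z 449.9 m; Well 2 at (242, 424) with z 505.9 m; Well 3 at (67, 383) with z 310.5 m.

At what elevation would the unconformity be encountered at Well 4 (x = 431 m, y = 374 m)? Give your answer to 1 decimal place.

Two edge vectors: Well 1→Well 2 = (117, 214, 56), Well 1→Well 3 = (-58, 173, -139.4).
Normal n = (Well 1→Well 2) × (Well 1→Well 3) = (-39519.6, 13061.8, 32653).
So ∂z/∂x = −n_x/n_z = 1.21029 and ∂z/∂y = −n_y/n_z = −0.40002.
Intercept c from Well 1: 449.9 − 151.29 + 84.00 = 382.62.
At (431, 374): z = 521.6 − 149.6 + 382.62 = 754.6 m.

754.6 m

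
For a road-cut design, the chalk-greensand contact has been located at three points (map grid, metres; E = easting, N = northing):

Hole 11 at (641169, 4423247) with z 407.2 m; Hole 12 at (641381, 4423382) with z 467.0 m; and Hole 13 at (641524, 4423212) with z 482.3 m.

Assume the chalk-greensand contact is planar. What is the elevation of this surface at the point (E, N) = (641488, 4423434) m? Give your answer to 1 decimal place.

Two edge vectors: Hole 11→Hole 12 = (212, 135, 59.8), Hole 11→Hole 13 = (355, -35, 75.1).
Normal n = (Hole 11→Hole 12) × (Hole 11→Hole 13) = (12231.5, 5307.8, -55345).
So ∂z/∂E = −n_x/n_z = 0.221004607 and ∂z/∂N = −n_y/n_z = 0.095903876.
Intercept c from Hole 11: 407.2 − 141701.30 − 424206.53 = −565500.63.
At (641488, 4423434): z = 141771.8 + 424224.5 − 565500.63 = 495.6 m.

495.6 m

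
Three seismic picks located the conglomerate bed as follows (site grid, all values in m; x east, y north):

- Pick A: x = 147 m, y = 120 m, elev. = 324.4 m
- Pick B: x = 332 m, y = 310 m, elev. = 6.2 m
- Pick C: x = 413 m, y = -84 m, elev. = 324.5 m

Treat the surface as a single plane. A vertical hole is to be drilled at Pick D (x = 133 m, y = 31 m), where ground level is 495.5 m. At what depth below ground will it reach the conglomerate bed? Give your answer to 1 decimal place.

Two edge vectors: Pick A→Pick B = (185, 190, -318.2), Pick A→Pick C = (266, -204, 0.1).
Normal n = (Pick A→Pick B) × (Pick A→Pick C) = (-64893.8, -84659.7, -88280).
So ∂z/∂x = −n_x/n_z = −0.73509 and ∂z/∂y = −n_y/n_z = −0.95899.
Intercept c from Pick A: 324.4 + 108.06 + 115.08 = 547.54.
At (133, 31): z_contact = −97.77 − 29.73 + 547.54 = 420.04 m.
Depth below ground = 495.5 − 420.04 = 75.5 m.

75.5 m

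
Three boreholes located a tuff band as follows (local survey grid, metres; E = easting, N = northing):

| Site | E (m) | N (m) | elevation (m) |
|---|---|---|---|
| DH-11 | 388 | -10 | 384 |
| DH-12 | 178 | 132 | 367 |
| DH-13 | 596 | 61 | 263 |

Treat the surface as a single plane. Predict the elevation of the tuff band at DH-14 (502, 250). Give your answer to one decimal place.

173.7 m

Let the plane be z = a·E + b·N + c.
DH-12−DH-11: −210a + 142b = −17;  DH-13−DH-11: 208a + 71b = −121.
Solving gives a = −0.35942, b = −0.65126.
Then c = 384 − a·388 − b·-10 = 516.94.
At (502, 250): z = −180.4 − 162.8 + 516.94 = 173.7 m.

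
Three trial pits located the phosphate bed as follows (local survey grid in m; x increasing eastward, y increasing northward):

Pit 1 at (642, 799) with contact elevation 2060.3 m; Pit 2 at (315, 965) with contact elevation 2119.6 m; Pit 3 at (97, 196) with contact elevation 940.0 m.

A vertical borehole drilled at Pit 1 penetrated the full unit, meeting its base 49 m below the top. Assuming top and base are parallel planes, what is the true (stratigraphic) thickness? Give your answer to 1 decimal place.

27.4 m

Let the plane be z = a·x + b·y + c.
Pit 2−Pit 1: −327a + 166b = 59.3;  Pit 3−Pit 1: −545a − 603b = −1120.3.
Solving gives a = 0.52220, b = 1.38590.
|∇z| = √(a²+b²) = 1.48102, so dip δ = arctan(1.48102) = 55.97°.
True thickness = vertical thickness × cos δ = 49 × cos 55.97° = 27.4 m.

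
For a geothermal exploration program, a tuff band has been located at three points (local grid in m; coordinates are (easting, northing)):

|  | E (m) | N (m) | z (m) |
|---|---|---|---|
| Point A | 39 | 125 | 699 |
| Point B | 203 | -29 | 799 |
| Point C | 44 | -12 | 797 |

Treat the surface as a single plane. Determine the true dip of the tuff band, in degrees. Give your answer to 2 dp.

35.77°

Two edge vectors: Point A→Point B = (164, -154, 100), Point A→Point C = (5, -137, 98).
Normal n = (Point A→Point B) × (Point A→Point C) = (-1392, -15572, -21698).
So ∂z/∂E = −n_x/n_z = −0.06415 and ∂z/∂N = −n_y/n_z = −0.71767.
Gradient magnitude |∇z| = √(a² + b²) = √(0.00412 + 0.51505) = 0.72053.
True dip = arctan(0.72053) = 35.77°, dipping toward N (azimuth ≈ 005°).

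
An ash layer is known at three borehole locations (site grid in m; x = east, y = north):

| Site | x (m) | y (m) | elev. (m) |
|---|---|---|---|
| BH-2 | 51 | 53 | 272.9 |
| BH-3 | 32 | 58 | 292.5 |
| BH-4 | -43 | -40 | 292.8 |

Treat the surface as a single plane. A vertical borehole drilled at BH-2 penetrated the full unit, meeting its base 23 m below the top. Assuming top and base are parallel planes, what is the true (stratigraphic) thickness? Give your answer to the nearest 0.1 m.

Let the plane be z = a·x + b·y + c.
BH-3−BH-2: −19a + 5b = 19.6;  BH-4−BH-2: −94a − 93b = 19.9.
Solving gives a = −0.85932, b = 0.65458.
|∇z| = √(a²+b²) = 1.08024, so dip δ = arctan(1.08024) = 47.21°.
True thickness = vertical thickness × cos δ = 23 × cos 47.21° = 15.6 m.

15.6 m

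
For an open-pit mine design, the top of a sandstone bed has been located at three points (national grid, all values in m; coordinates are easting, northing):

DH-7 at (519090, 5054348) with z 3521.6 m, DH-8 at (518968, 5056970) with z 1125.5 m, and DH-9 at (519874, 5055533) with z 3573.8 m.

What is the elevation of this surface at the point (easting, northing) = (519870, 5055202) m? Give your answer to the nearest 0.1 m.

Two edge vectors: DH-7→DH-8 = (-122, 2622, -2396.1), DH-7→DH-9 = (784, 1185, 52.2).
Normal n = (DH-7→DH-8) × (DH-7→DH-9) = (2976246.9, -1872174, -2200218).
So ∂z/∂easting = −n_x/n_z = 1.352705459 and ∂z/∂northing = −n_y/n_z = −0.850903865.
Intercept c from DH-7: 3521.6 − 702175.88 + 4300764.25 = 3602109.97.
At (519870, 5055202): z = 703231.0 − 4301490.9 + 3602109.97 = 3850.0 m.

3850.0 m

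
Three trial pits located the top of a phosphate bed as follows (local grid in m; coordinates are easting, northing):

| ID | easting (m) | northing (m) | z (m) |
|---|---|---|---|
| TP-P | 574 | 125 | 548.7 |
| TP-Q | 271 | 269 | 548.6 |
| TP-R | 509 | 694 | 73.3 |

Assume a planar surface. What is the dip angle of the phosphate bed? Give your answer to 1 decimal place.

44.4°

Two edge vectors: TP-P→TP-Q = (-303, 144, -0.1), TP-P→TP-R = (-65, 569, -475.4).
Normal n = (TP-P→TP-Q) × (TP-P→TP-R) = (-68400.7, -144039.7, -163047).
So ∂z/∂easting = −n_x/n_z = −0.41952 and ∂z/∂northing = −n_y/n_z = −0.88342.
Gradient magnitude |∇z| = √(a² + b²) = √(0.17599 + 0.78044) = 0.97797.
True dip = arctan(0.97797) = 44.4°, dipping toward NNE (azimuth ≈ 025°).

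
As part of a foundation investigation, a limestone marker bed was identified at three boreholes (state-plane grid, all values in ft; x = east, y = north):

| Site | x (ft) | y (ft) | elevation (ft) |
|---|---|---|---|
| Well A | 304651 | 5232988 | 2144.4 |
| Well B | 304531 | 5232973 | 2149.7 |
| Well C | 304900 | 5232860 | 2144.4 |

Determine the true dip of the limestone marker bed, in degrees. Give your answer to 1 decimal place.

Two edge vectors: Well A→Well B = (-120, -15, 5.3), Well A→Well C = (249, -128, 0).
Normal n = (Well A→Well B) × (Well A→Well C) = (678.4, 1319.7, 19095).
So ∂z/∂x = −n_x/n_z = −0.03553 and ∂z/∂y = −n_y/n_z = −0.06911.
Gradient magnitude |∇z| = √(a² + b²) = √(0.00126 + 0.00478) = 0.07771.
True dip = arctan(0.07771) = 4.4°, dipping toward NNE (azimuth ≈ 027°).

4.4°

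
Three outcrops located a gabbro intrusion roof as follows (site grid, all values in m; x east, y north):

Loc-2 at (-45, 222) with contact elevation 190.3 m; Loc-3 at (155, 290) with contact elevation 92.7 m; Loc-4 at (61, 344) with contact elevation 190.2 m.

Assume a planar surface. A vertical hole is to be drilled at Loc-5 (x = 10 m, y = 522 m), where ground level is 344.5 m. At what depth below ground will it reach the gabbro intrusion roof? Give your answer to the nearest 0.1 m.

Two edge vectors: Loc-2→Loc-3 = (200, 68, -97.6), Loc-2→Loc-4 = (106, 122, -0.1).
Normal n = (Loc-2→Loc-3) × (Loc-2→Loc-4) = (11900.4, -10325.6, 17192).
So ∂z/∂x = −n_x/n_z = −0.69221 and ∂z/∂y = −n_y/n_z = 0.60060.
Intercept c from Loc-2: 190.3 − 31.15 − 133.33 = 25.82.
At (10, 522): z_contact = −6.92 + 313.52 + 25.82 = 332.41 m.
Depth below ground = 344.5 − 332.41 = 12.1 m.

12.1 m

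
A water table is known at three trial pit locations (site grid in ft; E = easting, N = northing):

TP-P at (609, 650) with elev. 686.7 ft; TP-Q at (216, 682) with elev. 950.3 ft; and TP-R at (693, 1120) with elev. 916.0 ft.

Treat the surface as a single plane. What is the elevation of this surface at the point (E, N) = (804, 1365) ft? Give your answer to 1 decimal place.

993.7 ft

Two edge vectors: TP-P→TP-Q = (-393, 32, 263.6), TP-P→TP-R = (84, 470, 229.3).
Normal n = (TP-P→TP-Q) × (TP-P→TP-R) = (-116554.4, 112257.3, -187398).
So ∂z/∂E = −n_x/n_z = −0.621962 and ∂z/∂N = −n_y/n_z = 0.599031.
Intercept c from TP-P: 686.7 + 378.77 − 389.37 = 676.10.
At (804, 1365): z = −500.1 + 817.7 + 676.10 = 993.7 ft.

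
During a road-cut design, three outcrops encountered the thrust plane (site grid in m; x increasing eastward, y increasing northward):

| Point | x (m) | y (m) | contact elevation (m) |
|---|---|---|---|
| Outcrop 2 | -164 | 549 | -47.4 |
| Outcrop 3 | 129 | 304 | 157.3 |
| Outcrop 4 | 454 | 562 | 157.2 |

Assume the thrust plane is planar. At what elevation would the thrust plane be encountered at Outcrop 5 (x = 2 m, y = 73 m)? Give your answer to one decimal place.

Two edge vectors: Outcrop 2→Outcrop 3 = (293, -245, 204.7), Outcrop 2→Outcrop 4 = (618, 13, 204.6).
Normal n = (Outcrop 2→Outcrop 3) × (Outcrop 2→Outcrop 4) = (-52788.1, 66556.8, 155219).
So ∂z/∂x = −n_x/n_z = 0.34009 and ∂z/∂y = −n_y/n_z = −0.42879.
Intercept c from Outcrop 2: -47.4 + 55.77 + 235.41 = 243.78.
At (2, 73): z = 0.7 − 31.3 + 243.78 = 213.2 m.

213.2 m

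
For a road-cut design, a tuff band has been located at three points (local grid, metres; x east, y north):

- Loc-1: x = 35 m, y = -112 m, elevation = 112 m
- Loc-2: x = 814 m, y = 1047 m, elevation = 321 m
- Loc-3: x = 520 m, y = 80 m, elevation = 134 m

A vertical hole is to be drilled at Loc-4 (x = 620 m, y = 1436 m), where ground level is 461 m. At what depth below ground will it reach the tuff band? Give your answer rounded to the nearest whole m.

54 m

Let the plane be z = a·x + b·y + c.
Loc-2−Loc-1: 779a + 1159b = 209;  Loc-3−Loc-1: 485a + 192b = 22.
Solving gives a = −0.03546, b = 0.20416.
Then c = 112 − a·35 − b·-112 = 136.11.
At (620, 1436): z_contact = −22.0 + 293.2 + 136.11 = 407.3 m.
Depth below ground = 461 − 407.3 = 54 m.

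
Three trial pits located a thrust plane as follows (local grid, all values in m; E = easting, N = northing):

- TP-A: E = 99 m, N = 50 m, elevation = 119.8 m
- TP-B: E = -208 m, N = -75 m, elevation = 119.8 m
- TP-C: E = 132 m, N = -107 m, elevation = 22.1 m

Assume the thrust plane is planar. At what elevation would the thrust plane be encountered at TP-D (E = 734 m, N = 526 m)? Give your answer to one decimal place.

Two edge vectors: TP-A→TP-B = (-307, -125, 0), TP-A→TP-C = (33, -157, -97.7).
Normal n = (TP-A→TP-B) × (TP-A→TP-C) = (12212.5, -29993.9, 52324).
So ∂z/∂E = −n_x/n_z = −0.23340 and ∂z/∂N = −n_y/n_z = 0.57323.
Intercept c from TP-A: 119.8 + 23.11 − 28.66 = 114.25.
At (734, 526): z = −171.3 + 301.5 + 114.25 = 244.4 m.

244.4 m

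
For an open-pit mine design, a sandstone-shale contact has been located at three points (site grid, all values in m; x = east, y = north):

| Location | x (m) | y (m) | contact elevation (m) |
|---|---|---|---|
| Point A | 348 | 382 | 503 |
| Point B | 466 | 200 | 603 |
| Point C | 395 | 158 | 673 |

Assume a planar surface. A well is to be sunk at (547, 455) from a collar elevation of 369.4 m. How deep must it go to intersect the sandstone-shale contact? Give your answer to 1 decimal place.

24.2 m

Let the plane be z = a·x + b·y + c.
Point B−Point A: 118a − 182b = 100;  Point C−Point A: 47a − 224b = 170.
Solving gives a = −0.47768, b = −0.85916.
Then c = 503 − a·348 − b·382 = 997.43.
At (547, 455): z_contact = −261.29 − 390.92 + 997.43 = 345.22 m.
Depth below ground = 369.4 − 345.22 = 24.2 m.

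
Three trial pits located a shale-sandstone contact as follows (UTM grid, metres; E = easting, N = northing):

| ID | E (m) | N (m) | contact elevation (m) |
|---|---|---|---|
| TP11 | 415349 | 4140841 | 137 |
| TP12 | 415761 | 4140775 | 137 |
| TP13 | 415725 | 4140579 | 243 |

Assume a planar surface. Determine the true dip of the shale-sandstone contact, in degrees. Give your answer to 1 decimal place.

28.0°

Two edge vectors: TP11→TP12 = (412, -66, 0), TP11→TP13 = (376, -262, 106).
Normal n = (TP11→TP12) × (TP11→TP13) = (-6996, -43672, -83128).
So ∂z/∂E = −n_x/n_z = −0.08416 and ∂z/∂N = −n_y/n_z = −0.52536.
Gradient magnitude |∇z| = √(a² + b²) = √(0.00708 + 0.27600) = 0.53206.
True dip = arctan(0.53206) = 28.0°, dipping toward N (azimuth ≈ 009°).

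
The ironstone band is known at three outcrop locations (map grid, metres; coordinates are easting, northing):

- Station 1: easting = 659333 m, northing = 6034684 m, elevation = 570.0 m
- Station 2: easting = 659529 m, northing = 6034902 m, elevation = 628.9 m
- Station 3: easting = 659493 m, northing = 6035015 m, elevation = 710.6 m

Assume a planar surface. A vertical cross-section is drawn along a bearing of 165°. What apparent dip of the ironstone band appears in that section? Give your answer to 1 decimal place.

34.2°

Two edge vectors: Station 1→Station 2 = (196, 218, 58.9), Station 1→Station 3 = (160, 331, 140.6).
Normal n = (Station 1→Station 2) × (Station 1→Station 3) = (11154.9, -18133.6, 29996).
So ∂z/∂easting = −n_x/n_z = −0.37188 and ∂z/∂northing = −n_y/n_z = 0.60453.
Unit vector along 165° is (sin 165°, cos 165°) = (0.2588, -0.9659).
Slope in that direction = a·(0.2588) + b·(-0.9659) = −0.68018.
Apparent dip = arctan|0.68018| = 34.2° (true dip is 35.4°, so apparent ≤ true as expected).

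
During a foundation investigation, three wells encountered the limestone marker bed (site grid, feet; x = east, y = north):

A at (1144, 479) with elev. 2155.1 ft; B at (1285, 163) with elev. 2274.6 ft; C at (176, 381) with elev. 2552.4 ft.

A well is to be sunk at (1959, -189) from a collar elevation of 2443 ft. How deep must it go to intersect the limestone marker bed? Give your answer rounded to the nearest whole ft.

Let the plane be z = a·x + b·y + c.
B−A: 141a − 316b = 119.5;  C−A: −968a − 98b = 397.3.
Solving gives a = −0.35606, b = −0.53704.
Then c = 2155.1 − a·1144 − b·479 = 2819.68.
At (1959, -189): z_contact = −697.5 + 101.5 + 2819.68 = 2223.7 ft.
Depth below ground = 2443 − 2223.7 = 219 ft.

219 ft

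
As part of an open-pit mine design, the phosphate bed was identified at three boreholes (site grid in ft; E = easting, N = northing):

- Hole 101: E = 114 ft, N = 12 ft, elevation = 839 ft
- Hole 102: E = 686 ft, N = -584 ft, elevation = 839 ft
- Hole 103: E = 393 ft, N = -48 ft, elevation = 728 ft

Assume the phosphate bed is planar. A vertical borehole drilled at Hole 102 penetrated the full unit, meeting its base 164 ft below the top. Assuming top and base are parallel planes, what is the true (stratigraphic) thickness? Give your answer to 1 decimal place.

Two edge vectors: Hole 101→Hole 102 = (572, -596, 0), Hole 101→Hole 103 = (279, -60, -111).
Normal n = (Hole 101→Hole 102) × (Hole 101→Hole 103) = (66156, 63492, 131964).
So ∂z/∂E = −n_x/n_z = −0.50132 and ∂z/∂N = −n_y/n_z = −0.48113.
|∇z| = √(a²+b²) = 0.69484, so dip δ = arctan(0.69484) = 34.79°.
True thickness = vertical thickness × cos δ = 164 × cos 34.79° = 134.7 ft.

134.7 ft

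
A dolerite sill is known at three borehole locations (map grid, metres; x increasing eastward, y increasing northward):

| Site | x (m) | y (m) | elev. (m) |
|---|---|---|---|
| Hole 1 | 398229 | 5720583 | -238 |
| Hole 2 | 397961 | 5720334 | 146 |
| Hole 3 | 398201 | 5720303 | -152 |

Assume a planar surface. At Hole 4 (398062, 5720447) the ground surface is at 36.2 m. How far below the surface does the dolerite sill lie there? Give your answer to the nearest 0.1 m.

Let the plane be z = a·x + b·y + c.
Hole 2−Hole 1: −268a − 249b = 384;  Hole 3−Hole 1: −28a − 280b = 86.
Solving gives a = −1.264999706, b = −0.180642887.
Then c = -238 − a·398229 − b·5720583 = 1536904.19.
At (398062, 5720447): z_contact = −503548.31 − 1033358.06 + 1536904.19 = -2.18 m.
Depth below ground = 36.2 − (-2.18) = 38.4 m.

38.4 m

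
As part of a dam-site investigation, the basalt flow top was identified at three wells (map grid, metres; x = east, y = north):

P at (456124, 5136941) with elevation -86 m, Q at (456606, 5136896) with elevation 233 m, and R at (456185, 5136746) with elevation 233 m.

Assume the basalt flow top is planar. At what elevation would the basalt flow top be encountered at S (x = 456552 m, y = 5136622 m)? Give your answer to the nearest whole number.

608 m

Two edge vectors: P→Q = (482, -45, 319), P→R = (61, -195, 319).
Normal n = (P→Q) × (P→R) = (47850, -134299, -91245).
So ∂z/∂x = −n_x/n_z = 0.52441230 and ∂z/∂y = −n_y/n_z = −1.47185051.
Intercept c from P: -86 − 239197.03 + 7560809.24 = 7321526.21.
At (456552, 5136622): z = 239421.5 − 7560339.7 + 7321526.21 = 608.0 m.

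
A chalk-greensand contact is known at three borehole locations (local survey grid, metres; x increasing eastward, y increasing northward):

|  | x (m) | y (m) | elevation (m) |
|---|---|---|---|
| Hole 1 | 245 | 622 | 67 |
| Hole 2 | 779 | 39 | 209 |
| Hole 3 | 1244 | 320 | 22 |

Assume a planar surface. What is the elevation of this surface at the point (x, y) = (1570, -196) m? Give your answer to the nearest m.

Two edge vectors: Hole 1→Hole 2 = (534, -583, 142), Hole 1→Hole 3 = (999, -302, -45).
Normal n = (Hole 1→Hole 2) × (Hole 1→Hole 3) = (69119, 165888, 421149).
So ∂z/∂x = −n_x/n_z = −0.16412 and ∂z/∂y = −n_y/n_z = −0.39389.
Intercept c from Hole 1: 67 + 40.21 + 245.00 = 352.21.
At (1570, -196): z = −257.7 + 77.2 + 352.21 = 171.7 m.

172 m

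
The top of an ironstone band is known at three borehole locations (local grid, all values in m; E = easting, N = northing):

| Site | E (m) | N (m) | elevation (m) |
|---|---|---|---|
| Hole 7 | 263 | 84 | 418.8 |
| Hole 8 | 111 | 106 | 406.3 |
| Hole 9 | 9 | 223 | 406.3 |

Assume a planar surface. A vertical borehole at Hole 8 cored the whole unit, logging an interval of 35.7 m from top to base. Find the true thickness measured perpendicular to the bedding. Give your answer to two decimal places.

35.42 m

Let the plane be z = a·E + b·N + c.
Hole 8−Hole 7: −152a + 22b = −12.5;  Hole 9−Hole 7: −254a + 139b = −12.5.
Solving gives a = 0.09411, b = 0.08205.
|∇z| = √(a²+b²) = 0.12485, so dip δ = arctan(0.12485) = 7.12°.
True thickness = vertical thickness × cos δ = 35.7 × cos 7.12° = 35.42 m.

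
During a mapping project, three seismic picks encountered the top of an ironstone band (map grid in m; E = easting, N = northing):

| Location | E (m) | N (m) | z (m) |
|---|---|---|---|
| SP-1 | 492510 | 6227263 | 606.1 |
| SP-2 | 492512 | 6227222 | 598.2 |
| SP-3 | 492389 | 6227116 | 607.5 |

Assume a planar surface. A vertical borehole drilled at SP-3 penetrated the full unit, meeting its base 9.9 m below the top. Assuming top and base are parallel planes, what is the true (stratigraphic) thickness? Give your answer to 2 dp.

9.50 m

Let the plane be z = a·E + b·N + c.
SP-2−SP-1: 2a − 41b = −7.9;  SP-3−SP-1: −121a − 147b = 1.4.
Solving gives a = −0.23191, b = 0.18137.
|∇z| = √(a²+b²) = 0.29441, so dip δ = arctan(0.29441) = 16.41°.
True thickness = vertical thickness × cos δ = 9.9 × cos 16.41° = 9.50 m.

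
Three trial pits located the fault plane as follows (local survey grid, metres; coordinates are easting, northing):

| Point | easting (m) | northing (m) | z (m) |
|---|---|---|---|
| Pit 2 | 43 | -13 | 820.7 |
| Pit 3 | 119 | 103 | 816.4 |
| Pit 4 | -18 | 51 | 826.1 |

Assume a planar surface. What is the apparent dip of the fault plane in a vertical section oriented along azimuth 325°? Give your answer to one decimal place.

3.1°

Let the plane be z = a·easting + b·northing + c.
Pit 3−Pit 2: 76a + 116b = −4.3;  Pit 4−Pit 2: −61a + 64b = 5.4.
Solving gives a = −0.07551, b = 0.01240.
Unit vector along 325° is (sin 325°, cos 325°) = (-0.5736, 0.8192).
Slope in that direction = a·(-0.5736) + b·(0.8192) = 0.05347.
Apparent dip = arctan|0.05347| = 3.1° (true dip is 4.4°, so apparent ≤ true as expected).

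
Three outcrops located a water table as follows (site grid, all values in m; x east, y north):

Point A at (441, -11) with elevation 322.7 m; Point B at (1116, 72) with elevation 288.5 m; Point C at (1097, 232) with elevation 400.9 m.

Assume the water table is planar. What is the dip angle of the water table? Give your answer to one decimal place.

35.0°

Two edge vectors: Point A→Point B = (675, 83, -34.2), Point A→Point C = (656, 243, 78.2).
Normal n = (Point A→Point B) × (Point A→Point C) = (14801.2, -75220.2, 109577).
So ∂z/∂x = −n_x/n_z = −0.13508 and ∂z/∂y = −n_y/n_z = 0.68646.
Gradient magnitude |∇z| = √(a² + b²) = √(0.01825 + 0.47123) = 0.69962.
True dip = arctan(0.69962) = 35.0°, dipping toward S (azimuth ≈ 169°).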